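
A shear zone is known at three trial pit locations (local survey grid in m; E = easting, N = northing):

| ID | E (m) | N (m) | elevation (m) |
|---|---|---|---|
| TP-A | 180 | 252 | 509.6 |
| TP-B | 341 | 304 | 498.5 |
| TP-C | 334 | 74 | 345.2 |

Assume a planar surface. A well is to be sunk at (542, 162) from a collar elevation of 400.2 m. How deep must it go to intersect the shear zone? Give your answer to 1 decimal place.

Two edge vectors: TP-A→TP-B = (161, 52, -11.1), TP-A→TP-C = (154, -178, -164.4).
Normal n = (TP-A→TP-B) × (TP-A→TP-C) = (-10524.6, 24759, -36666).
So ∂z/∂E = −n_x/n_z = −0.28704 and ∂z/∂N = −n_y/n_z = 0.67526.
Intercept c from TP-A: 509.6 + 51.67 − 170.16 = 391.10.
At (542, 162): z_contact = −155.58 + 109.39 + 391.10 = 344.92 m.
Depth below ground = 400.2 − 344.92 = 55.3 m.

55.3 m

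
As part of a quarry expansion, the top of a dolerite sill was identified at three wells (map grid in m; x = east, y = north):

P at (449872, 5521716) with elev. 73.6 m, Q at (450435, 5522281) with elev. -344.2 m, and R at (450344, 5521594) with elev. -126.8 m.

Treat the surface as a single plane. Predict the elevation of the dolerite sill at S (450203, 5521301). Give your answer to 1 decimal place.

Let the plane be z = a·x + b·y + c.
Q−P: 563a + 565b = −417.8;  R−P: 472a − 122b = −200.4.
Solving gives a = −0.489607175, b = −0.251594974.
Then c = 73.6 − a·449872 − b·5521716 = 1609570.15.
At (450203, 5521301): z = −220422.6 − 1389131.6 + 1609570.15 = 16.0 m.

16.0 m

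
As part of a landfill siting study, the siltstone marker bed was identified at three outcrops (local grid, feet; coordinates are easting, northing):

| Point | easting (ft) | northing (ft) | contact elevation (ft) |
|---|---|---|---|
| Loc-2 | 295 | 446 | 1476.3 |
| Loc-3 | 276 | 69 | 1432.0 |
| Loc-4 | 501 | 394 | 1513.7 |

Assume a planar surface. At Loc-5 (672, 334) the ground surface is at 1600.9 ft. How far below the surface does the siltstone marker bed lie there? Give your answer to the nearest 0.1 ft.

58.0 ft

Let the plane be z = a·easting + b·northing + c.
Loc-3−Loc-2: −19a − 377b = −44.3;  Loc-4−Loc-2: 206a − 52b = 37.4.
Solving gives a = 0.20856, b = 0.10700.
Then c = 1476.3 − a·295 − b·446 = 1367.05.
At (672, 334): z_contact = 140.15 + 35.74 + 1367.05 = 1542.94 ft.
Depth below ground = 1600.9 − 1542.94 = 58.0 ft.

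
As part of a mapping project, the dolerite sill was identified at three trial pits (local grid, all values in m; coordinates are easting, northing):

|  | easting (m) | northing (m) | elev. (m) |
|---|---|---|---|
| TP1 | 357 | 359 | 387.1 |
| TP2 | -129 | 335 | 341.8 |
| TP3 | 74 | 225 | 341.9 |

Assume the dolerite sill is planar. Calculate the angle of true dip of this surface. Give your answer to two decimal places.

Two edge vectors: TP1→TP2 = (-486, -24, -45.3), TP1→TP3 = (-283, -134, -45.2).
Normal n = (TP1→TP2) × (TP1→TP3) = (-4985.4, -9147.3, 58332).
So ∂z/∂easting = −n_x/n_z = 0.08547 and ∂z/∂northing = −n_y/n_z = 0.15681.
Gradient magnitude |∇z| = √(a² + b²) = √(0.00730 + 0.02459) = 0.17859.
True dip = arctan(0.17859) = 10.13°, dipping toward SSW (azimuth ≈ 209°).

10.13°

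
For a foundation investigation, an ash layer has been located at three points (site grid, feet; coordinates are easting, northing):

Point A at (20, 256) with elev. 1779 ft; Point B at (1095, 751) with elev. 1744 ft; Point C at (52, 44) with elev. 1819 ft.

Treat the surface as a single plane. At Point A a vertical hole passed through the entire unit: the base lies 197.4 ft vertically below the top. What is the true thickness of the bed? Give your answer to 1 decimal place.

194.0 ft

Two edge vectors: Point A→Point B = (1075, 495, -35), Point A→Point C = (32, -212, 40).
Normal n = (Point A→Point B) × (Point A→Point C) = (12380, -44120, -243740).
So ∂z/∂easting = −n_x/n_z = 0.05079 and ∂z/∂northing = −n_y/n_z = −0.18101.
|∇z| = √(a²+b²) = 0.18800, so dip δ = arctan(0.18800) = 10.65°.
True thickness = vertical thickness × cos δ = 197.4 × cos 10.65° = 194.0 ft.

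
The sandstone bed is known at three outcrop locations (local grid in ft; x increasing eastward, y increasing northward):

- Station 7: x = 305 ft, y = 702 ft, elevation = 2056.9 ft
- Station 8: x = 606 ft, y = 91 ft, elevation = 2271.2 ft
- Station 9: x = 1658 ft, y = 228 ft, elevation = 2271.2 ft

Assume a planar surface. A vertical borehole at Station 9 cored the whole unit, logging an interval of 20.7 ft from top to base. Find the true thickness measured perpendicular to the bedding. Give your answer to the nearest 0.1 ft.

19.6 ft

Two edge vectors: Station 7→Station 8 = (301, -611, 214.3), Station 7→Station 9 = (1353, -474, 214.3).
Normal n = (Station 7→Station 8) × (Station 7→Station 9) = (-29359.1, 225443.6, 684009).
So ∂z/∂x = −n_x/n_z = 0.04292 and ∂z/∂y = −n_y/n_z = −0.32959.
|∇z| = √(a²+b²) = 0.33237, so dip δ = arctan(0.33237) = 18.39°.
True thickness = vertical thickness × cos δ = 20.7 × cos 18.39° = 19.6 ft.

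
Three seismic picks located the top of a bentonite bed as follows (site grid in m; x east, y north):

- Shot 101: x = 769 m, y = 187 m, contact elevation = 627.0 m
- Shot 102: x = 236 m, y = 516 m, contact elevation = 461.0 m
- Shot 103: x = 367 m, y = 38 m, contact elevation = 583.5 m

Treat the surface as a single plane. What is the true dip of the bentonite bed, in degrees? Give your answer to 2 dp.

Two edge vectors: Shot 101→Shot 102 = (-533, 329, -166), Shot 101→Shot 103 = (-402, -149, -43.5).
Normal n = (Shot 101→Shot 102) × (Shot 101→Shot 103) = (-39045.5, 43546.5, 211675).
So ∂z/∂x = −n_x/n_z = 0.18446 and ∂z/∂y = −n_y/n_z = −0.20572.
Gradient magnitude |∇z| = √(a² + b²) = √(0.03403 + 0.04232) = 0.27631.
True dip = arctan(0.27631) = 15.45°, dipping toward NW (azimuth ≈ 318°).

15.45°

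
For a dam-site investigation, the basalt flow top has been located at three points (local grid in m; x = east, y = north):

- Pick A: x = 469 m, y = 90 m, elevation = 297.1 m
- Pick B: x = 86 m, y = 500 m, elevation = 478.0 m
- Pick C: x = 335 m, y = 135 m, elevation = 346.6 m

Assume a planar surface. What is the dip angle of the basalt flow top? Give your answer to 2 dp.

Two edge vectors: Pick A→Pick B = (-383, 410, 180.9), Pick A→Pick C = (-134, 45, 49.5).
Normal n = (Pick A→Pick B) × (Pick A→Pick C) = (12154.5, -5282.1, 37705).
So ∂z/∂x = −n_x/n_z = −0.32236 and ∂z/∂y = −n_y/n_z = 0.14009.
Gradient magnitude |∇z| = √(a² + b²) = √(0.10391 + 0.01963) = 0.35148.
True dip = arctan(0.35148) = 19.37°, dipping toward ESE (azimuth ≈ 113°).

19.37°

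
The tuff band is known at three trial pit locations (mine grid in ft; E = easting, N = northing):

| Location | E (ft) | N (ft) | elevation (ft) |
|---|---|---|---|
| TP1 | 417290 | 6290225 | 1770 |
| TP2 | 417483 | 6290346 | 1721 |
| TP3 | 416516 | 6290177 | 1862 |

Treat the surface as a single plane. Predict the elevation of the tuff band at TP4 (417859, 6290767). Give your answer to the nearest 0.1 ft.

Let the plane be z = a·E + b·N + c.
TP2−TP1: 193a + 121b = −49;  TP3−TP1: −774a − 48b = 92.
Solving gives a = −0.104040763, b = −0.239009361.
Then c = 1770 − a·417290 − b·6290225 = 1548607.83.
At (417859, 6290767): z = −43474.4 − 1503552.2 + 1548607.83 = 1581.3 ft.

1581.3 ft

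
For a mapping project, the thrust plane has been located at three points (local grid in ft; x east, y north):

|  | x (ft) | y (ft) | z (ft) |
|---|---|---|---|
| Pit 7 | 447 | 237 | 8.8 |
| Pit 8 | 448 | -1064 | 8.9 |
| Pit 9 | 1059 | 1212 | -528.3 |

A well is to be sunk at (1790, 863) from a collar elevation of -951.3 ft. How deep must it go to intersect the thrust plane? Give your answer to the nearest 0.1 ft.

217.4 ft

Two edge vectors: Pit 7→Pit 8 = (1, -1301, 0.1), Pit 7→Pit 9 = (612, 975, -537.1).
Normal n = (Pit 7→Pit 8) × (Pit 7→Pit 9) = (698669.6, 598.3, 797187).
So ∂z/∂x = −n_x/n_z = −0.876419 and ∂z/∂y = −n_y/n_z = −0.000751.
Intercept c from Pit 7: 8.8 + 391.76 + 0.18 = 400.74.
At (1790, 863): z_contact = −1568.79 − 0.65 + 400.74 = -1168.70 ft.
Depth below ground = -951.3 − (-1168.70) = 217.4 ft.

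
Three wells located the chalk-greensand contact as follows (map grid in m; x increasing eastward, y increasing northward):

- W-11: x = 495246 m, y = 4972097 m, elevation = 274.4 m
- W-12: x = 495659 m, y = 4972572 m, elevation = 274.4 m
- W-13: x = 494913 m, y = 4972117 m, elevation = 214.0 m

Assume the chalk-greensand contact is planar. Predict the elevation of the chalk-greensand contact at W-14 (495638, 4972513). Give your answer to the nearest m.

Two edge vectors: W-11→W-12 = (413, 475, 0), W-11→W-13 = (-333, 20, -60.4).
Normal n = (W-11→W-12) × (W-11→W-13) = (-28690, 24945.2, 166435).
So ∂z/∂x = −n_x/n_z = 0.17237961 and ∂z/∂y = −n_y/n_z = −0.14987953.
Intercept c from W-11: 274.4 − 85370.31 + 745215.57 = 660119.66.
At (495638, 4972513): z = 85437.9 − 745277.9 + 660119.66 = 279.6 m.

280 m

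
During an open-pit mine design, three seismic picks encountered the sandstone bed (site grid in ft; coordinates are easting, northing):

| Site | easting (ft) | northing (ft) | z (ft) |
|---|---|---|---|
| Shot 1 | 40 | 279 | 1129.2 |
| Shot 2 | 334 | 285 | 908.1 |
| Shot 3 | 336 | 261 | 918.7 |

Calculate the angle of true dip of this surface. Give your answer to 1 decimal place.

41.9°

Two edge vectors: Shot 1→Shot 2 = (294, 6, -221.1), Shot 1→Shot 3 = (296, -18, -210.5).
Normal n = (Shot 1→Shot 2) × (Shot 1→Shot 3) = (-5242.8, -3558.6, -7068).
So ∂z/∂easting = −n_x/n_z = −0.74177 and ∂z/∂northing = −n_y/n_z = −0.50348.
Gradient magnitude |∇z| = √(a² + b²) = √(0.55022 + 0.25349) = 0.89650.
True dip = arctan(0.89650) = 41.9°, dipping toward NE (azimuth ≈ 056°).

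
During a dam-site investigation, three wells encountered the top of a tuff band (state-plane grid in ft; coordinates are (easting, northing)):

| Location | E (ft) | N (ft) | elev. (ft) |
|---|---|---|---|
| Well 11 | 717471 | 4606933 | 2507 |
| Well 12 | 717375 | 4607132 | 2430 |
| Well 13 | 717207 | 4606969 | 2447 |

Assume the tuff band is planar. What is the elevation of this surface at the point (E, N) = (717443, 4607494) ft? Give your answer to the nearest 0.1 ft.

2335.3 ft

Two edge vectors: Well 11→Well 12 = (-96, 199, -77), Well 11→Well 13 = (-264, 36, -60).
Normal n = (Well 11→Well 12) × (Well 11→Well 13) = (-9168, 14568, 49080).
So ∂z/∂E = −n_x/n_z = 0.186797066 and ∂z/∂N = −n_y/n_z = −0.296821516.
Intercept c from Well 11: 2507 − 134021.48 + 1367436.84 = 1235922.36.
At (717443, 4607494): z = 134016.2 − 1367603.4 + 1235922.36 = 2335.3 ft.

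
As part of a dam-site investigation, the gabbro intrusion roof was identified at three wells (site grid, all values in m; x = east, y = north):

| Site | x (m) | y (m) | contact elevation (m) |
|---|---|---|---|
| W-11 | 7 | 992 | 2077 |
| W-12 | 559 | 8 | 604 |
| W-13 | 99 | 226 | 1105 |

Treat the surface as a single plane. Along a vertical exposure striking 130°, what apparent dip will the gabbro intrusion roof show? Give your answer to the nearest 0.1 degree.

Two edge vectors: W-11→W-12 = (552, -984, -1473), W-11→W-13 = (92, -766, -972).
Normal n = (W-11→W-12) × (W-11→W-13) = (-171870, 401028, -332304).
So ∂z/∂x = −n_x/n_z = −0.51721 and ∂z/∂y = −n_y/n_z = 1.20681.
Unit vector along 130° is (sin 130°, cos 130°) = (0.7660, -0.6428).
Slope in that direction = a·(0.7660) + b·(-0.6428) = −1.17193.
Apparent dip = arctan|1.17193| = 49.5° (true dip is 52.7°, so apparent ≤ true as expected).

49.5°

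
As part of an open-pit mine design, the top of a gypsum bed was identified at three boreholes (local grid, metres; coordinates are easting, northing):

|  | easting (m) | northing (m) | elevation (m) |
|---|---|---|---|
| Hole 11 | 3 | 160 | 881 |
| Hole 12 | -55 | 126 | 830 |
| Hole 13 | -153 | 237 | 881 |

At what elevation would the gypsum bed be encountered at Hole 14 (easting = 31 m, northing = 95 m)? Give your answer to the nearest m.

839 m

Let the plane be z = a·easting + b·northing + c.
Hole 12−Hole 11: −58a − 34b = −51;  Hole 13−Hole 11: −156a + 77b = 0.
Solving gives a = 0.40194, b = 0.81433.
Then c = 881 − a·3 − b·160 = 749.50.
At (31, 95): z = 12.5 + 77.4 + 749.50 = 839.3 m.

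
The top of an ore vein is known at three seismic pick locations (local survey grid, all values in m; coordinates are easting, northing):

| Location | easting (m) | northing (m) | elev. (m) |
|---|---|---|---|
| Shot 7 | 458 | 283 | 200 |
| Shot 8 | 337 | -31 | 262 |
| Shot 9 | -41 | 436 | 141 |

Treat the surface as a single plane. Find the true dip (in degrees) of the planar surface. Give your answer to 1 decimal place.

12.6°

Let the plane be z = a·easting + b·northing + c.
Shot 8−Shot 7: −121a − 314b = 62;  Shot 9−Shot 7: −499a + 153b = −59.
Solving gives a = 0.05160, b = −0.21734.
Gradient magnitude |∇z| = √(a² + b²) = √(0.00266 + 0.04723) = 0.22338.
True dip = arctan(0.22338) = 12.6°, dipping toward NNW (azimuth ≈ 347°).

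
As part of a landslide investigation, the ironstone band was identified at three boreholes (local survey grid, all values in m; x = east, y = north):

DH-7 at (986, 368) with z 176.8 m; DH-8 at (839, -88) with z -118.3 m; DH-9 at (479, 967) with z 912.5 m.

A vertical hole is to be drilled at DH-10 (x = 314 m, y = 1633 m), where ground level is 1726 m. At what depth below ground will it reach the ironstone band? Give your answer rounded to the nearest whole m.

194 m

Let the plane be z = a·x + b·y + c.
DH-8−DH-7: −147a − 456b = −295.1;  DH-9−DH-7: −507a + 599b = 735.7.
Solving gives a = −0.49716, b = 0.80742.
Then c = 176.8 − a·986 − b·368 = 369.87.
At (314, 1633): z_contact = −156.1 + 1318.5 + 369.87 = 1532.3 m.
Depth below ground = 1726 − 1532.3 = 194 m.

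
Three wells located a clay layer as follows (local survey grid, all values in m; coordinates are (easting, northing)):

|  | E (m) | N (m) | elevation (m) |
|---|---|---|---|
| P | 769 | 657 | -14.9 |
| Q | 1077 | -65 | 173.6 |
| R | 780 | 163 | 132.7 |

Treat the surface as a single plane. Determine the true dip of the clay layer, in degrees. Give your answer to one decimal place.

Let the plane be z = a·E + b·N + c.
Q−P: 308a − 722b = 188.5;  R−P: 11a − 494b = 147.6.
Solving gives a = −0.09325, b = −0.30086.
Gradient magnitude |∇z| = √(a² + b²) = √(0.00870 + 0.09052) = 0.31498.
True dip = arctan(0.31498) = 17.5°, dipping toward NNE (azimuth ≈ 017°).

17.5°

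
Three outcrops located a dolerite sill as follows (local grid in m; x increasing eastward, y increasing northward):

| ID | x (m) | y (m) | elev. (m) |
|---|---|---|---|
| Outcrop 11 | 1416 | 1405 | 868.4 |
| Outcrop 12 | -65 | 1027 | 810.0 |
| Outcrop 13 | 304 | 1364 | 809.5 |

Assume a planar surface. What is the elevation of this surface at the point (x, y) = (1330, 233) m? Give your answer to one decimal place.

936.3 m

Two edge vectors: Outcrop 11→Outcrop 12 = (-1481, -378, -58.4), Outcrop 11→Outcrop 13 = (-1112, -41, -58.9).
Normal n = (Outcrop 11→Outcrop 12) × (Outcrop 11→Outcrop 13) = (19869.8, -22290.1, -359615).
So ∂z/∂x = −n_x/n_z = 0.055253 and ∂z/∂y = −n_y/n_z = −0.061983.
Intercept c from Outcrop 11: 868.4 − 78.24 + 87.09 = 877.25.
At (1330, 233): z = 73.5 − 14.4 + 877.25 = 936.3 m.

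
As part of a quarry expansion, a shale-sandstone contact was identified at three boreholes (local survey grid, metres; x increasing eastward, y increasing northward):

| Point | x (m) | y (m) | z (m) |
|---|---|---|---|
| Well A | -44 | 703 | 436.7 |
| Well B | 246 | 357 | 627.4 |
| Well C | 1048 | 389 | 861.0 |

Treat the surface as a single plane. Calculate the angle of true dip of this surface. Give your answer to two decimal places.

23.00°

Two edge vectors: Well A→Well B = (290, -346, 190.7), Well A→Well C = (1092, -314, 424.3).
Normal n = (Well A→Well B) × (Well A→Well C) = (-86928, 85197.4, 286772).
So ∂z/∂x = −n_x/n_z = 0.30313 and ∂z/∂y = −n_y/n_z = −0.29709.
Gradient magnitude |∇z| = √(a² + b²) = √(0.09189 + 0.08826) = 0.42444.
True dip = arctan(0.42444) = 23.00°, dipping toward NW (azimuth ≈ 314°).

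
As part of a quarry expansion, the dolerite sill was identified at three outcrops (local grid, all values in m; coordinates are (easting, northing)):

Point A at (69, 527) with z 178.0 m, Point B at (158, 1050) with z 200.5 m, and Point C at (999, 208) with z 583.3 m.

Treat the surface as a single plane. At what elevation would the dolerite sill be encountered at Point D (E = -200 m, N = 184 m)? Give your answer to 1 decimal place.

73.6 m

Two edge vectors: Point A→Point B = (89, 523, 22.5), Point A→Point C = (930, -319, 405.3).
Normal n = (Point A→Point B) × (Point A→Point C) = (219149.4, -15146.7, -514781).
So ∂z/∂E = −n_x/n_z = 0.425714 and ∂z/∂N = −n_y/n_z = −0.029424.
Intercept c from Point A: 178 − 29.37 + 15.51 = 164.13.
At (-200, 184): z = −85.1 − 5.4 + 164.13 = 73.6 m.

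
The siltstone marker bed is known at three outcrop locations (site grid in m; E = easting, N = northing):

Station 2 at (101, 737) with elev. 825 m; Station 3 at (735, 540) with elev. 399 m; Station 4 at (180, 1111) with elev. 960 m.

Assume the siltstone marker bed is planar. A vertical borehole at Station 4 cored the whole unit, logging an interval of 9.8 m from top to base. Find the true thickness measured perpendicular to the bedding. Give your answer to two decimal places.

Let the plane be z = a·E + b·N + c.
Station 3−Station 2: 634a − 197b = −426;  Station 4−Station 2: 79a + 374b = 135.
Solving gives a = −0.52529, b = 0.47192.
|∇z| = √(a²+b²) = 0.70614, so dip δ = arctan(0.70614) = 35.23°.
True thickness = vertical thickness × cos δ = 9.8 × cos 35.23° = 8.01 m.

8.01 m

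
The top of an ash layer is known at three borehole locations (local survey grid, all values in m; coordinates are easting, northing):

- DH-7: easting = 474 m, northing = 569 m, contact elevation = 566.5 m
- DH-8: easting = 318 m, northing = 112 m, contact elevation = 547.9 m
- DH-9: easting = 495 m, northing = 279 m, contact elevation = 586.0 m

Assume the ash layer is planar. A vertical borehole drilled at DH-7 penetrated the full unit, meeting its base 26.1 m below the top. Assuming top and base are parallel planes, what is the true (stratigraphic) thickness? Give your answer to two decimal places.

25.23 m

Two edge vectors: DH-7→DH-8 = (-156, -457, -18.6), DH-7→DH-9 = (21, -290, 19.5).
Normal n = (DH-7→DH-8) × (DH-7→DH-9) = (-14305.5, 2651.4, 54837).
So ∂z/∂easting = −n_x/n_z = 0.26087 and ∂z/∂northing = −n_y/n_z = −0.04835.
|∇z| = √(a²+b²) = 0.26532, so dip δ = arctan(0.26532) = 14.86°.
True thickness = vertical thickness × cos δ = 26.1 × cos 14.86° = 25.23 m.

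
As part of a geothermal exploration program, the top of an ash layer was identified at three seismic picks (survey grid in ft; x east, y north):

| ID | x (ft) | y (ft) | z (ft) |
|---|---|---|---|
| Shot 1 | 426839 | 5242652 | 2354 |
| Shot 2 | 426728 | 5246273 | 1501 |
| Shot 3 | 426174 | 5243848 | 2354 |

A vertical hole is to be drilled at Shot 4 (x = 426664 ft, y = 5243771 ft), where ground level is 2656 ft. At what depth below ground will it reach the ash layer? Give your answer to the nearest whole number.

Let the plane be z = a·x + b·y + c.
Shot 2−Shot 1: −111a + 3621b = −853;  Shot 3−Shot 1: −665a + 1196b = 0.
Solving gives a = −0.44839309, b = −0.24931556.
Then c = 2354 − a·426839 − b·5242652 = 1500820.36.
At (426664, 5243771): z_contact = −191313.2 − 1307353.7 + 1500820.36 = 2153.5 ft.
Depth below ground = 2656 − 2153.5 = 503 ft.

503 ft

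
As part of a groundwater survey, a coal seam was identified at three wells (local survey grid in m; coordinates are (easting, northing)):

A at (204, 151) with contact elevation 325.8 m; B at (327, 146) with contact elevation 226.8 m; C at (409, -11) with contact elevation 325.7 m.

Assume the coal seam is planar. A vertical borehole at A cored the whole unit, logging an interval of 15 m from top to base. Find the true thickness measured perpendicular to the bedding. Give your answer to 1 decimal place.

Let the plane be z = a·E + b·N + c.
B−A: 123a − 5b = −99;  C−A: 205a − 162b = −0.1.
Solving gives a = −0.84850, b = −1.07310.
|∇z| = √(a²+b²) = 1.36803, so dip δ = arctan(1.36803) = 53.83°.
True thickness = vertical thickness × cos δ = 15 × cos 53.83° = 8.9 m.

8.9 m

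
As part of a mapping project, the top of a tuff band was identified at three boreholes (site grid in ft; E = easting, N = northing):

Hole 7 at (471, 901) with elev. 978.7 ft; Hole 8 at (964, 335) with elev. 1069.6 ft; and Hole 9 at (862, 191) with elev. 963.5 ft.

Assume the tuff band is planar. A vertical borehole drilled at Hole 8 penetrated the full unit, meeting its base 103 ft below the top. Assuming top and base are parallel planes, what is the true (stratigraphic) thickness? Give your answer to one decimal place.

Two edge vectors: Hole 7→Hole 8 = (493, -566, 90.9), Hole 7→Hole 9 = (391, -710, -15.2).
Normal n = (Hole 7→Hole 8) × (Hole 7→Hole 9) = (73142.2, 43035.5, -128724).
So ∂z/∂E = −n_x/n_z = 0.56821 and ∂z/∂N = −n_y/n_z = 0.33432.
|∇z| = √(a²+b²) = 0.65927, so dip δ = arctan(0.65927) = 33.40°.
True thickness = vertical thickness × cos δ = 103 × cos 33.40° = 86.0 ft.

86.0 ft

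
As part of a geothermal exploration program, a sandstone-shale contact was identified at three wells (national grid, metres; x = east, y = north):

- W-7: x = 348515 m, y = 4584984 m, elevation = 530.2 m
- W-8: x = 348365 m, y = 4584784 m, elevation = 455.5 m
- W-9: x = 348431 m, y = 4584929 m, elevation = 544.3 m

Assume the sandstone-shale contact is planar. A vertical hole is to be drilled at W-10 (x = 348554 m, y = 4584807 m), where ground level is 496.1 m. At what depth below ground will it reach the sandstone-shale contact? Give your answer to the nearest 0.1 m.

Let the plane be z = a·x + b·y + c.
W-8−W-7: −150a − 200b = −74.7;  W-9−W-7: −84a − 55b = 14.1.
Solving gives a = −0.810350877, b = 0.981263158.
Then c = 530.2 − a·348515 − b·4584984 = −4216126.24.
At (348554, 4584807): z_contact = −282451.04 + 4498902.20 − 4216126.24 = 324.91 m.
Depth below ground = 496.1 − 324.91 = 171.2 m.

171.2 m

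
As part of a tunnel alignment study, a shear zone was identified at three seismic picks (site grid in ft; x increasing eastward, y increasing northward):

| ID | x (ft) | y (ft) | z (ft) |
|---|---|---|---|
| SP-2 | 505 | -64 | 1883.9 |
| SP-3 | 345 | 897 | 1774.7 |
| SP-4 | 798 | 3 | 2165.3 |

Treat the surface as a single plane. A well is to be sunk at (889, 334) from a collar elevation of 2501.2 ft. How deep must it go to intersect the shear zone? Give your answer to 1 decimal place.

234.7 ft

Let the plane be z = a·x + b·y + c.
SP-3−SP-2: −160a + 961b = −109.2;  SP-4−SP-2: 293a + 67b = 281.4.
Solving gives a = 0.95022, b = 0.04457.
Then c = 1883.9 − a·505 − b·-64 = 1406.89.
At (889, 334): z_contact = 844.74 + 14.89 + 1406.89 = 2266.52 ft.
Depth below ground = 2501.2 − 2266.52 = 234.7 ft.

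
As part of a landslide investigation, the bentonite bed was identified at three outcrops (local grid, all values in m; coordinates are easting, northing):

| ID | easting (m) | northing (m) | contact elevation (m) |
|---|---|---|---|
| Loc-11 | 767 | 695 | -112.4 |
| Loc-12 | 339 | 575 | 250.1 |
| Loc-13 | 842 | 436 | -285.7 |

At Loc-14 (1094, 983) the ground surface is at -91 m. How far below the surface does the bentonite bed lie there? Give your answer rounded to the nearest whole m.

221 m

Two edge vectors: Loc-11→Loc-12 = (-428, -120, 362.5), Loc-11→Loc-13 = (75, -259, -173.3).
Normal n = (Loc-11→Loc-12) × (Loc-11→Loc-13) = (114683.5, -46984.9, 119852).
So ∂z/∂easting = −n_x/n_z = −0.95688 and ∂z/∂northing = −n_y/n_z = 0.39202.
Intercept c from Loc-11: -112.4 + 733.92 − 272.46 = 349.07.
At (1094, 983): z_contact = −1046.8 + 385.4 + 349.07 = -312.4 m.
Depth below ground = -91 − (-312.4) = 221 m.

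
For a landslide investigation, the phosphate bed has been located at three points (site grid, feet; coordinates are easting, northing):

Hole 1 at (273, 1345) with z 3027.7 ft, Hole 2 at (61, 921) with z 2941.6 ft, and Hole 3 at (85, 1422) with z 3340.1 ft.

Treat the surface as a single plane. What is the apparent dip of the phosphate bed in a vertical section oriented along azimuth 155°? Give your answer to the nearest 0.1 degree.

Let the plane be z = a·easting + b·northing + c.
Hole 2−Hole 1: −212a − 424b = −86.1;  Hole 3−Hole 1: −188a + 77b = 312.4.
Solving gives a = −1.31022, b = 0.85817.
Unit vector along 155° is (sin 155°, cos 155°) = (0.4226, -0.9063).
Slope in that direction = a·(0.4226) + b·(-0.9063) = −1.33149.
Apparent dip = arctan|1.33149| = 53.1° (true dip is 57.4°, so apparent ≤ true as expected).

53.1°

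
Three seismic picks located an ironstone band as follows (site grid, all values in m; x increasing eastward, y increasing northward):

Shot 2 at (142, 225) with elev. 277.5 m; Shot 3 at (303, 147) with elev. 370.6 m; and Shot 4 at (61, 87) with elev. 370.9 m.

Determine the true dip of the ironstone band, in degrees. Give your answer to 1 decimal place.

39.2°

Two edge vectors: Shot 2→Shot 3 = (161, -78, 93.1), Shot 2→Shot 4 = (-81, -138, 93.4).
Normal n = (Shot 2→Shot 3) × (Shot 2→Shot 4) = (5562.6, -22578.5, -28536).
So ∂z/∂x = −n_x/n_z = 0.19493 and ∂z/∂y = −n_y/n_z = −0.79123.
Gradient magnitude |∇z| = √(a² + b²) = √(0.03800 + 0.62604) = 0.81489.
True dip = arctan(0.81489) = 39.2°, dipping toward NNW (azimuth ≈ 346°).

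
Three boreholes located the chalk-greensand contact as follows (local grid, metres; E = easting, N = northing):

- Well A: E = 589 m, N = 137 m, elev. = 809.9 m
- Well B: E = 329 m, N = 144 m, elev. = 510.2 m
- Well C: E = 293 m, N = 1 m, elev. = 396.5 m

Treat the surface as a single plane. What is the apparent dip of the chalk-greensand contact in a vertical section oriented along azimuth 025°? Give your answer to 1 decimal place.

43.5°

Two edge vectors: Well A→Well B = (-260, 7, -299.7), Well A→Well C = (-296, -136, -413.4).
Normal n = (Well A→Well B) × (Well A→Well C) = (-43653, -18772.8, 37432).
So ∂z/∂E = −n_x/n_z = 1.16619 and ∂z/∂N = −n_y/n_z = 0.50152.
Unit vector along 025° is (sin 25°, cos 25°) = (0.4226, 0.9063).
Slope in that direction = a·(0.4226) + b·(0.9063) = 0.94738.
Apparent dip = arctan|0.94738| = 43.5° (true dip is 51.8°, so apparent ≤ true as expected).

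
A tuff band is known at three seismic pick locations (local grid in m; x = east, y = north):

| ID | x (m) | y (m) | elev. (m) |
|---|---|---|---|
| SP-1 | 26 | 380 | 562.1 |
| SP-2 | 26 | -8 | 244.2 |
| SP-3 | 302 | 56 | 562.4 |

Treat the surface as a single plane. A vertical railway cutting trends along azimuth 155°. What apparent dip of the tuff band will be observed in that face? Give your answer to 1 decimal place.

Let the plane be z = a·x + b·y + c.
SP-2−SP-1: 0a − 388b = −317.9;  SP-3−SP-1: 276a − 324b = 0.3.
Solving gives a = 0.96291, b = 0.81933.
Unit vector along 155° is (sin 155°, cos 155°) = (0.4226, -0.9063).
Slope in that direction = a·(0.4226) + b·(-0.9063) = −0.33562.
Apparent dip = arctan|0.33562| = 18.6° (true dip is 51.7°, so apparent ≤ true as expected).

18.6°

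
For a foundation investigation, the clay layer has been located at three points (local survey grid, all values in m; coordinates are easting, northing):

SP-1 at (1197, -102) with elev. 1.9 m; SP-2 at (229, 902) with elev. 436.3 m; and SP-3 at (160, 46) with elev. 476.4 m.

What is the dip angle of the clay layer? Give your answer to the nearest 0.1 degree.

24.7°

Two edge vectors: SP-1→SP-2 = (-968, 1004, 434.4), SP-1→SP-3 = (-1037, 148, 474.5).
Normal n = (SP-1→SP-2) × (SP-1→SP-3) = (412106.8, 8843.2, 897884).
So ∂z/∂easting = −n_x/n_z = −0.45898 and ∂z/∂northing = −n_y/n_z = −0.00985.
Gradient magnitude |∇z| = √(a² + b²) = √(0.21066 + 0.00010) = 0.45908.
True dip = arctan(0.45908) = 24.7°, dipping toward E (azimuth ≈ 089°).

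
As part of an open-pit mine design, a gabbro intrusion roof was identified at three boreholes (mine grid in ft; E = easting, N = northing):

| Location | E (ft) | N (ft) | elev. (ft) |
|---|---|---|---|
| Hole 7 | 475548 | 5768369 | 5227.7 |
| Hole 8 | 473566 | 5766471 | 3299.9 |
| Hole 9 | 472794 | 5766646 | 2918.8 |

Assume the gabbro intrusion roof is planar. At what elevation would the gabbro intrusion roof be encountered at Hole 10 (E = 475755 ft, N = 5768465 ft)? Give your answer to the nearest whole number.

Two edge vectors: Hole 7→Hole 8 = (-1982, -1898, -1927.8), Hole 7→Hole 9 = (-2754, -1723, -2308.9).
Normal n = (Hole 7→Hole 8) × (Hole 7→Hole 9) = (1060692.8, 732921.4, -1812106).
So ∂z/∂E = −n_x/n_z = 0.58533706 and ∂z/∂N = −n_y/n_z = 0.40445835.
Intercept c from Hole 7: 5227.7 − 278355.87 − 2333065.00 = −2606193.17.
At (475755, 5768465): z = 278477.0 + 2333103.8 − 2606193.17 = 5387.7 ft.

5388 ft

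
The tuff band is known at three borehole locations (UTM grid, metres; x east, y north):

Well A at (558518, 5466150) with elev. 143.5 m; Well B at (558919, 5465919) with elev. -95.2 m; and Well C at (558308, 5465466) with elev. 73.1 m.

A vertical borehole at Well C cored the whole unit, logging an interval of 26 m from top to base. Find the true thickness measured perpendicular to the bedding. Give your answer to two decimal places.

Let the plane be z = a·x + b·y + c.
Well B−Well A: 401a − 231b = −238.7;  Well C−Well A: −210a − 684b = −70.4.
Solving gives a = −0.45542, b = 0.24275.
|∇z| = √(a²+b²) = 0.51608, so dip δ = arctan(0.51608) = 27.30°.
True thickness = vertical thickness × cos δ = 26 × cos 27.30° = 23.10 m.

23.10 m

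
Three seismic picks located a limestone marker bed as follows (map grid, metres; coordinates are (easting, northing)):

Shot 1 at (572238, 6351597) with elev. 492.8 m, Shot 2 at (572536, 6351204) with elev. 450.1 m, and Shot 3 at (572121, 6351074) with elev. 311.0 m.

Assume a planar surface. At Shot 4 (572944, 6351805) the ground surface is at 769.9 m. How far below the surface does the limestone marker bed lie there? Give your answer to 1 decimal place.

44.3 m

Two edge vectors: Shot 1→Shot 2 = (298, -393, -42.7), Shot 1→Shot 3 = (-117, -523, -181.8).
Normal n = (Shot 1→Shot 2) × (Shot 1→Shot 3) = (49115.3, 59172.3, -201835).
So ∂z/∂E = −n_x/n_z = 0.243343820 and ∂z/∂N = −n_y/n_z = 0.293171650.
Intercept c from Shot 1: 492.8 − 139250.58 − 1862108.17 = −2000865.95.
At (572944, 6351805): z_contact = 139422.38 + 1862169.15 − 2000865.95 = 725.58 m.
Depth below ground = 769.9 − 725.58 = 44.3 m.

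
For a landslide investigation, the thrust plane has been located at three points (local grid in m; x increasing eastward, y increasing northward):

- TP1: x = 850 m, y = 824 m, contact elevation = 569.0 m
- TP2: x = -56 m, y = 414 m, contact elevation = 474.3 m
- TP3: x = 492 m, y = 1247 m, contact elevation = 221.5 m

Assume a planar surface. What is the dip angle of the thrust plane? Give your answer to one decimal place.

32.3°

Let the plane be z = a·x + b·y + c.
TP2−TP1: −906a − 410b = −94.7;  TP3−TP1: −358a + 423b = −347.5.
Solving gives a = 0.34439, b = −0.53004.
Gradient magnitude |∇z| = √(a² + b²) = √(0.11860 + 0.28095) = 0.63210.
True dip = arctan(0.63210) = 32.3°, dipping toward NNW (azimuth ≈ 327°).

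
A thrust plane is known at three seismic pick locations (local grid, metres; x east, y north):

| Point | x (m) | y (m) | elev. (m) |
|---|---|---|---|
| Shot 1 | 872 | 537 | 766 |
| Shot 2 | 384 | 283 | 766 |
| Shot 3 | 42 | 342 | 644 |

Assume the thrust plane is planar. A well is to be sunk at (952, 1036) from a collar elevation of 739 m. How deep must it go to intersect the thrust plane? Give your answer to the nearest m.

Two edge vectors: Shot 1→Shot 2 = (-488, -254, 0), Shot 1→Shot 3 = (-830, -195, -122).
Normal n = (Shot 1→Shot 2) × (Shot 1→Shot 3) = (30988, -59536, -115660).
So ∂z/∂x = −n_x/n_z = 0.26792 and ∂z/∂y = −n_y/n_z = −0.51475.
Intercept c from Shot 1: 766 − 233.63 + 276.42 = 808.79.
At (952, 1036): z_contact = 255.1 − 533.3 + 808.79 = 530.6 m.
Depth below ground = 739 − 530.6 = 208 m.

208 m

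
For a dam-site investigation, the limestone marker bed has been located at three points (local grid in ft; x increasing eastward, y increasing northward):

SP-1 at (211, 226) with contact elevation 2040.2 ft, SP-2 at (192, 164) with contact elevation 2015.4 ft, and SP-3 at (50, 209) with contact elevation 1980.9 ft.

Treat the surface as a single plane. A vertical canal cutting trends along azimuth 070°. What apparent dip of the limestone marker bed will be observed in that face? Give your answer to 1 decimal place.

Let the plane be z = a·x + b·y + c.
SP-2−SP-1: −19a − 62b = −24.8;  SP-3−SP-1: −161a − 17b = −59.3.
Solving gives a = 0.33699, b = 0.29673.
Unit vector along 070° is (sin 70°, cos 70°) = (0.9397, 0.3420).
Slope in that direction = a·(0.9397) + b·(0.3420) = 0.41816.
Apparent dip = arctan|0.41816| = 22.7° (true dip is 24.2°, so apparent ≤ true as expected).

22.7°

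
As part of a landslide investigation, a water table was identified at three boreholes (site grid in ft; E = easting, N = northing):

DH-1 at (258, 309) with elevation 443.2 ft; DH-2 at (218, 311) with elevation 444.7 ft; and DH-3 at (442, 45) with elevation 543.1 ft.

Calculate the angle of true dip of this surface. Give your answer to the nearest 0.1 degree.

22.9°

Two edge vectors: DH-1→DH-2 = (-40, 2, 1.5), DH-1→DH-3 = (184, -264, 99.9).
Normal n = (DH-1→DH-2) × (DH-1→DH-3) = (595.8, 4272, 10192).
So ∂z/∂E = −n_x/n_z = −0.05846 and ∂z/∂N = −n_y/n_z = −0.41915.
Gradient magnitude |∇z| = √(a² + b²) = √(0.00342 + 0.17569) = 0.42321.
True dip = arctan(0.42321) = 22.9°, dipping toward N (azimuth ≈ 008°).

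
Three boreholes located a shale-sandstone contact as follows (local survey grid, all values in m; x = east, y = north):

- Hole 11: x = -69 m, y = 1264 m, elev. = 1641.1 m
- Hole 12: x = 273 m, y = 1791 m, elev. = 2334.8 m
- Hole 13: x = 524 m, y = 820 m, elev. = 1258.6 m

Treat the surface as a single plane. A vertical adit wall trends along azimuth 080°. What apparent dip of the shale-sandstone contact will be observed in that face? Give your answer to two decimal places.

Two edge vectors: Hole 11→Hole 12 = (342, 527, 693.7), Hole 11→Hole 13 = (593, -444, -382.5).
Normal n = (Hole 11→Hole 12) × (Hole 11→Hole 13) = (106425.3, 542179.1, -464359).
So ∂z/∂x = −n_x/n_z = 0.22919 and ∂z/∂y = −n_y/n_z = 1.16759.
Unit vector along 080° is (sin 80°, cos 80°) = (0.9848, 0.1736).
Slope in that direction = a·(0.9848) + b·(0.1736) = 0.42845.
Apparent dip = arctan|0.42845| = 23.19° (true dip is 50.0°, so apparent ≤ true as expected).

23.19°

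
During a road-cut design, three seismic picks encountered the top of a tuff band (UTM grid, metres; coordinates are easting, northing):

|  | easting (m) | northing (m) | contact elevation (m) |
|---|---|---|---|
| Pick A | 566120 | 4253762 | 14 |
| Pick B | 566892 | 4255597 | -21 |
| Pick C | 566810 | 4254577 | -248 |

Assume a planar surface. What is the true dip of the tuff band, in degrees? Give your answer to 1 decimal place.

Let the plane be z = a·easting + b·northing + c.
Pick B−Pick A: 772a + 1835b = −35;  Pick C−Pick A: 690a + 815b = −262.
Solving gives a = −0.70999, b = 0.27963.
Gradient magnitude |∇z| = √(a² + b²) = √(0.50409 + 0.07819) = 0.76307.
True dip = arctan(0.76307) = 37.3°, dipping toward ESE (azimuth ≈ 111°).

37.3°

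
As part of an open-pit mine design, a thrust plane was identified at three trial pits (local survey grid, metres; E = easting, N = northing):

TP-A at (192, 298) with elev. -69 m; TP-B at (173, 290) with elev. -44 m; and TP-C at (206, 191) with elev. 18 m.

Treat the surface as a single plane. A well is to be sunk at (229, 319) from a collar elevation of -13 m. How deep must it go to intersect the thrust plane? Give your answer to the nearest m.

110 m

Let the plane be z = a·E + b·N + c.
TP-B−TP-A: −19a − 8b = 25;  TP-C−TP-A: 14a − 107b = 87.
Solving gives a = −0.92261, b = −0.93380.
Then c = -69 − a·192 − b·298 = 386.41.
At (229, 319): z_contact = −211.3 − 297.9 + 386.41 = -122.7 m.
Depth below ground = -13 − (-122.7) = 110 m.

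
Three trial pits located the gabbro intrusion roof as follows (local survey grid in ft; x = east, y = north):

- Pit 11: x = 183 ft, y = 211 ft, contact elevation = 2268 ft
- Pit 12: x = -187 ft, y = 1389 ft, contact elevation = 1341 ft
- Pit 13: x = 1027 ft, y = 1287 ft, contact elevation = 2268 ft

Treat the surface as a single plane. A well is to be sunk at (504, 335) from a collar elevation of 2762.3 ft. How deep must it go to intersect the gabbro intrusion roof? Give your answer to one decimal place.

334.0 ft

Two edge vectors: Pit 11→Pit 12 = (-370, 1178, -927), Pit 11→Pit 13 = (844, 1076, 0).
Normal n = (Pit 11→Pit 12) × (Pit 11→Pit 13) = (997452, -782388, -1392352).
So ∂z/∂x = −n_x/n_z = 0.716379 and ∂z/∂y = −n_y/n_z = −0.561918.
Intercept c from Pit 11: 2268 − 131.10 + 118.56 = 2255.47.
At (504, 335): z_contact = 361.06 − 188.24 + 2255.47 = 2428.28 ft.
Depth below ground = 2762.3 − 2428.28 = 334.0 ft.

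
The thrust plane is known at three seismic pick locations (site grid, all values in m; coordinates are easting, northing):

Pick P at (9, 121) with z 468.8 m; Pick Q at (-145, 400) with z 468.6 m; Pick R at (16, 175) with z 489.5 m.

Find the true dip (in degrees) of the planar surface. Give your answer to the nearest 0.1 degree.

Let the plane be z = a·easting + b·northing + c.
Pick Q−Pick P: −154a + 279b = −0.2;  Pick R−Pick P: 7a + 54b = 20.7.
Solving gives a = 0.56345, b = 0.31029.
Gradient magnitude |∇z| = √(a² + b²) = √(0.31748 + 0.09628) = 0.64324.
True dip = arctan(0.64324) = 32.8°, dipping toward WSW (azimuth ≈ 241°).

32.8°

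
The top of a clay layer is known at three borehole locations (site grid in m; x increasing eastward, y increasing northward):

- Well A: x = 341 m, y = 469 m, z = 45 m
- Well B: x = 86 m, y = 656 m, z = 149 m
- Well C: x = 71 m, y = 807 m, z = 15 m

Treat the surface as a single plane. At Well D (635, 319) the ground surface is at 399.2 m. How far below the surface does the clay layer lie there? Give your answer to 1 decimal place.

Let the plane be z = a·x + b·y + c.
Well B−Well A: −255a + 187b = 104;  Well C−Well A: −270a + 338b = −30.
Solving gives a = −1.14179, b = −1.00084.
Then c = 45 − a·341 − b·469 = 903.75.
At (635, 319): z_contact = −725.04 − 319.27 + 903.75 = -140.56 m.
Depth below ground = 399.2 − (-140.56) = 539.8 m.

539.8 m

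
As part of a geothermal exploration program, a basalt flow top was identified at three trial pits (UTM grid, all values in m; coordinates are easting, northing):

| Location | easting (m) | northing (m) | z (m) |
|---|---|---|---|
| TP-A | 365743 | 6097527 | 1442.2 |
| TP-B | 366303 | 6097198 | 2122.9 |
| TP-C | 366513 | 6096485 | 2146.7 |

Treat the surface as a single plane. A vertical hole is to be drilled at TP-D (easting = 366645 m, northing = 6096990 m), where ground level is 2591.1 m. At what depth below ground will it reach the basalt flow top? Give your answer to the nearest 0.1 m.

Let the plane be z = a·easting + b·northing + c.
TP-B−TP-A: 560a − 329b = 680.7;  TP-C−TP-A: 770a − 1042b = 704.5.
Solving gives a = 1.446164027, b = 0.392558830.
Then c = 1442.2 − a·365743 − b·6097527 = −2921120.23.
At (366645, 6096990): z_contact = 530228.81 + 2393427.26 − 2921120.23 = 2535.84 m.
Depth below ground = 2591.1 − 2535.84 = 55.3 m.

55.3 m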